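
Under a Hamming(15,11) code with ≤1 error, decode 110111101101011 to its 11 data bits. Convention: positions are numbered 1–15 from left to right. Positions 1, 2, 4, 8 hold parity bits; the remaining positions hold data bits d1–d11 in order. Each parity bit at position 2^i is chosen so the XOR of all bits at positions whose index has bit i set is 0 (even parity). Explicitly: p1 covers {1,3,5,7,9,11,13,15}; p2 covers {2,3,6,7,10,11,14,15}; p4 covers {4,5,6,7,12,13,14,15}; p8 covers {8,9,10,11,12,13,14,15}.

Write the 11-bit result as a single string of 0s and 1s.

s1 (pos 1,3,5,7,9,11,13,15): 1⊕0⊕1⊕1⊕1⊕0⊕0⊕1 = 1
s2 (pos 2,3,6,7,10,11,14,15): 1⊕0⊕1⊕1⊕1⊕0⊕1⊕1 = 0
s4 (pos 4,5,6,7,12,13,14,15): 1⊕1⊕1⊕1⊕1⊕0⊕1⊕1 = 1
s8 (pos 8,9,10,11,12,13,14,15): 0⊕1⊕1⊕0⊕1⊕0⊕1⊕1 = 1
Syndrome s8…s1 = 1101 → error at position 13.
Flip position 13: 110111101101011 → 110111101101111
Read data bits from positions 3,5,6,7,9,10,11,12,13,14,15: 01111101111

01111101111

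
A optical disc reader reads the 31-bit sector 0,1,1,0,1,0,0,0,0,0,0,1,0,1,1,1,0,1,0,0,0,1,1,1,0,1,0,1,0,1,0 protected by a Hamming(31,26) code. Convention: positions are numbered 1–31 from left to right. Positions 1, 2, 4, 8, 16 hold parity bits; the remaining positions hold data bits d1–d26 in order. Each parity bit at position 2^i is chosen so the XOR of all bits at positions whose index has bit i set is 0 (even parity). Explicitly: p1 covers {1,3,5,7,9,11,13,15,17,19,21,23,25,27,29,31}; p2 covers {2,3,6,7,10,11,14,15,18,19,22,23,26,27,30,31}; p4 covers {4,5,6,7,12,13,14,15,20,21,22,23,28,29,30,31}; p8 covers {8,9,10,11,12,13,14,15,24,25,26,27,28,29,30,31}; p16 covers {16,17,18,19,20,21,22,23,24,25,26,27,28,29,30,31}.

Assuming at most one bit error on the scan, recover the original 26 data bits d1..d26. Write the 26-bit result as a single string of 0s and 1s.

11000101011010001110101010

s1 (pos 1,3,5,7,9,11,13,15,17,19,21,23,25,27,29,31): 0⊕1⊕1⊕0⊕0⊕0⊕0⊕1⊕0⊕0⊕0⊕1⊕0⊕0⊕0⊕0 = 0
s2 (pos 2,3,6,7,10,11,14,15,18,19,22,23,26,27,30,31): 1⊕1⊕0⊕0⊕0⊕0⊕1⊕1⊕1⊕0⊕1⊕1⊕1⊕0⊕1⊕0 = 1
s4 (pos 4,5,6,7,12,13,14,15,20,21,22,23,28,29,30,31): 0⊕1⊕0⊕0⊕1⊕0⊕1⊕1⊕0⊕0⊕1⊕1⊕1⊕0⊕1⊕0 = 0
s8 (pos 8,9,10,11,12,13,14,15,24,25,26,27,28,29,30,31): 0⊕0⊕0⊕0⊕1⊕0⊕1⊕1⊕1⊕0⊕1⊕0⊕1⊕0⊕1⊕0 = 1
s16 (pos 16,17,18,19,20,21,22,23,24,25,26,27,28,29,30,31): 1⊕0⊕1⊕0⊕0⊕0⊕1⊕1⊕1⊕0⊕1⊕0⊕1⊕0⊕1⊕0 = 0
Syndrome s16…s1 = 01010 → error at position 10.
Flip position 10: 0110100000010111010001110101010 → 0110100001010111010001110101010
Read data bits from positions 3,5,6,7,9,10,11,12,13,14,15,17,18,19,20,21,22,23,24,25,26,27,28,29,30,31: 11000101011010001110101010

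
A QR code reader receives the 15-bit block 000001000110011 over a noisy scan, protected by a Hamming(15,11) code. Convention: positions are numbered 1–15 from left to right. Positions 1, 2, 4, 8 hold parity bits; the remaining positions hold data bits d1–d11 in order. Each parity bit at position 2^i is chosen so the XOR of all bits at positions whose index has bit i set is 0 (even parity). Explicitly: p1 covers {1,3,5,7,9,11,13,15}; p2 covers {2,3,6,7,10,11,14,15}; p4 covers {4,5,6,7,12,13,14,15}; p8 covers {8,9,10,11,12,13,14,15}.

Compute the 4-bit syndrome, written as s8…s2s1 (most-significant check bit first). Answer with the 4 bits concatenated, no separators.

s1 (pos 1,3,5,7,9,11,13,15): 0⊕0⊕0⊕0⊕0⊕1⊕0⊕1 = 0
s2 (pos 2,3,6,7,10,11,14,15): 0⊕0⊕1⊕0⊕1⊕1⊕1⊕1 = 1
s4 (pos 4,5,6,7,12,13,14,15): 0⊕0⊕1⊕0⊕0⊕0⊕1⊕1 = 1
s8 (pos 8,9,10,11,12,13,14,15): 0⊕0⊕1⊕1⊕0⊕0⊕1⊕1 = 0
Syndrome s8…s1 = 0110 → error at position 6.

0110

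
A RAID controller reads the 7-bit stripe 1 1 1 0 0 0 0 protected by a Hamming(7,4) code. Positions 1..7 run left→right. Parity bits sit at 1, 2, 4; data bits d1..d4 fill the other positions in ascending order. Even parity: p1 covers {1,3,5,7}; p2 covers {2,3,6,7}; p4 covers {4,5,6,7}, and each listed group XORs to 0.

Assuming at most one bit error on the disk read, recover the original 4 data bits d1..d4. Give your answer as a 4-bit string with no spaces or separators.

s1 (pos 1,3,5,7): 1⊕1⊕0⊕0 = 0
s2 (pos 2,3,6,7): 1⊕1⊕0⊕0 = 0
s4 (pos 4,5,6,7): 0⊕0⊕0⊕0 = 0
Syndrome s4…s1 = 000 → no error.
Read data bits from positions 3,5,6,7: 1000

1000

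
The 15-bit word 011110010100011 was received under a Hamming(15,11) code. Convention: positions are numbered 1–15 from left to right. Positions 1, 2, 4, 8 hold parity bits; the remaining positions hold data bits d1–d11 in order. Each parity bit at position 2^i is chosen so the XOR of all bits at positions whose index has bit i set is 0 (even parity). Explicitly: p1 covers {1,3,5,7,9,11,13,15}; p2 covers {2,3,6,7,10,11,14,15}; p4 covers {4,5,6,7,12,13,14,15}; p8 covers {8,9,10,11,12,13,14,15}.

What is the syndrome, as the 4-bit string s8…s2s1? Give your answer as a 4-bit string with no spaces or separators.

0011

s1 (pos 1,3,5,7,9,11,13,15): 0⊕1⊕1⊕0⊕0⊕0⊕0⊕1 = 1
s2 (pos 2,3,6,7,10,11,14,15): 1⊕1⊕0⊕0⊕1⊕0⊕1⊕1 = 1
s4 (pos 4,5,6,7,12,13,14,15): 1⊕1⊕0⊕0⊕0⊕0⊕1⊕1 = 0
s8 (pos 8,9,10,11,12,13,14,15): 1⊕0⊕1⊕0⊕0⊕0⊕1⊕1 = 0
Syndrome s8…s1 = 0011 → error at position 3.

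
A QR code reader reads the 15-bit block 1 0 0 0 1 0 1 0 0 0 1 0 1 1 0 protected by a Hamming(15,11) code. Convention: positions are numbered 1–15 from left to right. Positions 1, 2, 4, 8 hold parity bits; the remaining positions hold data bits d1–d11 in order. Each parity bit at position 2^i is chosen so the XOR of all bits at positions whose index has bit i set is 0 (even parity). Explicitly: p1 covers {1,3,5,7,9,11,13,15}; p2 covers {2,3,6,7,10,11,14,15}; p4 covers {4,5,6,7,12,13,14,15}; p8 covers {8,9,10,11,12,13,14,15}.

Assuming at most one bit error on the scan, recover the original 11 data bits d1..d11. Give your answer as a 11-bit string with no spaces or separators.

s1 (pos 1,3,5,7,9,11,13,15): 1⊕0⊕1⊕1⊕0⊕1⊕1⊕0 = 1
s2 (pos 2,3,6,7,10,11,14,15): 0⊕0⊕0⊕1⊕0⊕1⊕1⊕0 = 1
s4 (pos 4,5,6,7,12,13,14,15): 0⊕1⊕0⊕1⊕0⊕1⊕1⊕0 = 0
s8 (pos 8,9,10,11,12,13,14,15): 0⊕0⊕0⊕1⊕0⊕1⊕1⊕0 = 1
Syndrome s8…s1 = 1011 → error at position 11.
Flip position 11: 100010100010110 → 100010100000110
Read data bits from positions 3,5,6,7,9,10,11,12,13,14,15: 01010000110

01010000110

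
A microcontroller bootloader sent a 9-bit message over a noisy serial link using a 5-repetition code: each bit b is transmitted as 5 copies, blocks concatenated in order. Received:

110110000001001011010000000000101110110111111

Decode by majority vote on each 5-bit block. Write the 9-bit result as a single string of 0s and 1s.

Block 1 (11011): 4 ones → 1
Block 2 (00000): 0 ones → 0
Block 3 (01001): 2 ones → 0
Block 4 (01101): 3 ones → 1
Block 5 (00000): 0 ones → 0
Block 6 (00000): 0 ones → 0
Block 7 (10111): 4 ones → 1
Block 8 (01101): 3 ones → 1
Block 9 (11111): 5 ones → 1

100100111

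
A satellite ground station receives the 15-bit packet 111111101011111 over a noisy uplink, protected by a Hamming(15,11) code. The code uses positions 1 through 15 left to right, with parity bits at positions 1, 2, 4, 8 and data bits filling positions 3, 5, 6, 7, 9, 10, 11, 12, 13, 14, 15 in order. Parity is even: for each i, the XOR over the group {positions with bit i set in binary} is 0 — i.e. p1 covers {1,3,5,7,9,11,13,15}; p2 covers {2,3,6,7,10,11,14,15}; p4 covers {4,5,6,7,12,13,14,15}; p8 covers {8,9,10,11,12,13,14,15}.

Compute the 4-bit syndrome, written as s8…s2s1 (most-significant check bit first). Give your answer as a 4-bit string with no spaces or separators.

s1 (pos 1,3,5,7,9,11,13,15): 1⊕1⊕1⊕1⊕1⊕1⊕1⊕1 = 0
s2 (pos 2,3,6,7,10,11,14,15): 1⊕1⊕1⊕1⊕0⊕1⊕1⊕1 = 1
s4 (pos 4,5,6,7,12,13,14,15): 1⊕1⊕1⊕1⊕1⊕1⊕1⊕1 = 0
s8 (pos 8,9,10,11,12,13,14,15): 0⊕1⊕0⊕1⊕1⊕1⊕1⊕1 = 0
Syndrome s8…s1 = 0010 → error at position 2.

0010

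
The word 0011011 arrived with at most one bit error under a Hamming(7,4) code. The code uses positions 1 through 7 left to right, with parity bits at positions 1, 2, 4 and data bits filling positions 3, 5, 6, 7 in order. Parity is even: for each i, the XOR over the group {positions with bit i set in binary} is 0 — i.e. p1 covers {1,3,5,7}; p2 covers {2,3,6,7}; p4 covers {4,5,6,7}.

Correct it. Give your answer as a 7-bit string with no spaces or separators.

0011001

s1 (pos 1,3,5,7): 0⊕1⊕0⊕1 = 0
s2 (pos 2,3,6,7): 0⊕1⊕1⊕1 = 1
s4 (pos 4,5,6,7): 1⊕0⊕1⊕1 = 1
Syndrome s4…s1 = 110 → error at position 6.
Flip position 6: 0011011 → 0011001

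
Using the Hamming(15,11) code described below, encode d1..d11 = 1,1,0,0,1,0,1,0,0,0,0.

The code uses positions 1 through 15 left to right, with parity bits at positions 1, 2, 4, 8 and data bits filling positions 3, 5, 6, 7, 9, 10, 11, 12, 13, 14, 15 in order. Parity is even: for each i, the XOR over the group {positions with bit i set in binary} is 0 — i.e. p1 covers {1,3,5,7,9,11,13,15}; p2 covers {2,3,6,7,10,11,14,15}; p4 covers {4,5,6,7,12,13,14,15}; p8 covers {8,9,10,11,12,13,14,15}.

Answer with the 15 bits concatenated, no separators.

Place data at non-parity positions: p1 p2 1 p4 1 0 0 p8 1 0 1 0 0 0 0
p1 (pos 1,3,5,7,9,11,13,15): XOR of data positions = 1⊕1⊕0⊕1⊕1⊕0⊕0 = 0
p2 (pos 2,3,6,7,10,11,14,15): XOR of data positions = 1⊕0⊕0⊕0⊕1⊕0⊕0 = 0
p4 (pos 4,5,6,7,12,13,14,15): XOR of data positions = 1⊕0⊕0⊕0⊕0⊕0⊕0 = 1
p8 (pos 8,9,10,11,12,13,14,15): XOR of data positions = 1⊕0⊕1⊕0⊕0⊕0⊕0 = 0
Codeword: 001110001010000

001110001010000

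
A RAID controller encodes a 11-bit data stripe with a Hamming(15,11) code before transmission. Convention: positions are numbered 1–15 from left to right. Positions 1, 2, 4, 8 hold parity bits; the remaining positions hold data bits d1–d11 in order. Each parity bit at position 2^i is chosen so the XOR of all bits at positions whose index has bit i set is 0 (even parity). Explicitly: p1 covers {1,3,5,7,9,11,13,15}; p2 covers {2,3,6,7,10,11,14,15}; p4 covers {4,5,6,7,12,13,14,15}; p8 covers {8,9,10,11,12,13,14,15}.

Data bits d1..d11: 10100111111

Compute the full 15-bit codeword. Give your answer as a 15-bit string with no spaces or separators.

Place data at non-parity positions: p1 p2 1 p4 0 1 0 p8 0 1 1 1 1 1 1
p1 (pos 1,3,5,7,9,11,13,15): XOR of data positions = 1⊕0⊕0⊕0⊕1⊕1⊕1 = 0
p2 (pos 2,3,6,7,10,11,14,15): XOR of data positions = 1⊕1⊕0⊕1⊕1⊕1⊕1 = 0
p4 (pos 4,5,6,7,12,13,14,15): XOR of data positions = 0⊕1⊕0⊕1⊕1⊕1⊕1 = 1
p8 (pos 8,9,10,11,12,13,14,15): XOR of data positions = 0⊕1⊕1⊕1⊕1⊕1⊕1 = 0
Codeword: 001101000111111

001101000111111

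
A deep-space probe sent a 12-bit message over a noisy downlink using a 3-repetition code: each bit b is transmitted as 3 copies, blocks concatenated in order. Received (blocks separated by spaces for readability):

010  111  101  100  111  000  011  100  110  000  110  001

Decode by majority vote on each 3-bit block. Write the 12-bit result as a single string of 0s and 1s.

011010101010

Block 1 (010): 1 one → 0
Block 2 (111): 3 ones → 1
Block 3 (101): 2 ones → 1
Block 4 (100): 1 one → 0
Block 5 (111): 3 ones → 1
Block 6 (000): 0 ones → 0
Block 7 (011): 2 ones → 1
Block 8 (100): 1 one → 0
Block 9 (110): 2 ones → 1
Block 10 (000): 0 ones → 0
Block 11 (110): 2 ones → 1
Block 12 (001): 1 one → 0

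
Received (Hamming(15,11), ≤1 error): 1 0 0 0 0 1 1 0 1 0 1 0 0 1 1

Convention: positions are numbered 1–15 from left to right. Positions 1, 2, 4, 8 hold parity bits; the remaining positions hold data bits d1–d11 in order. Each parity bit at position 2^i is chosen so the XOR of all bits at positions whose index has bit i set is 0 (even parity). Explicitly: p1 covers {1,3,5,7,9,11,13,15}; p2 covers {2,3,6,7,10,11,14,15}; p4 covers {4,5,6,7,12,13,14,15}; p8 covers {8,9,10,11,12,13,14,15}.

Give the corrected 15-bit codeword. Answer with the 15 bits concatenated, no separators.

s1 (pos 1,3,5,7,9,11,13,15): 1⊕0⊕0⊕1⊕1⊕1⊕0⊕1 = 1
s2 (pos 2,3,6,7,10,11,14,15): 0⊕0⊕1⊕1⊕0⊕1⊕1⊕1 = 1
s4 (pos 4,5,6,7,12,13,14,15): 0⊕0⊕1⊕1⊕0⊕0⊕1⊕1 = 0
s8 (pos 8,9,10,11,12,13,14,15): 0⊕1⊕0⊕1⊕0⊕0⊕1⊕1 = 0
Syndrome s8…s1 = 0011 → error at position 3.
Flip position 3: 100001101010011 → 101001101010011

101001101010011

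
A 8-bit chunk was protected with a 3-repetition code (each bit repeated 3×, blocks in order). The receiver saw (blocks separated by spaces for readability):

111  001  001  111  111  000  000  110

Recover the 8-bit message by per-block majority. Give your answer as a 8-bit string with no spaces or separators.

10011001

Block 1 (111): 3 ones → 1
Block 2 (001): 1 one → 0
Block 3 (001): 1 one → 0
Block 4 (111): 3 ones → 1
Block 5 (111): 3 ones → 1
Block 6 (000): 0 ones → 0
Block 7 (000): 0 ones → 0
Block 8 (110): 2 ones → 1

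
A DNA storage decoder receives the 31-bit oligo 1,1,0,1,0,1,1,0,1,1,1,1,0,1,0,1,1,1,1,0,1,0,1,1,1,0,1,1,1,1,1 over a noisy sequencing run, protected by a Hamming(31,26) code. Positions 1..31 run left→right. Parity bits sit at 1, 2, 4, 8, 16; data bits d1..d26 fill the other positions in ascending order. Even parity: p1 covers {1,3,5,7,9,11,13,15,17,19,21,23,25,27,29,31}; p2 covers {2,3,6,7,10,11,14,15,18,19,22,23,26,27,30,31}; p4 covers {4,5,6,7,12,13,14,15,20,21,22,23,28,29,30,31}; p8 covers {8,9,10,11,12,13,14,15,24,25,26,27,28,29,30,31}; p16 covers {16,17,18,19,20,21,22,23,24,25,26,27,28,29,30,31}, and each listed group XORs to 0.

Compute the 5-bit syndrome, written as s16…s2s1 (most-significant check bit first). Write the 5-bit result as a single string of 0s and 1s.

10100

s1 (pos 1,3,5,7,9,11,13,15,17,19,21,23,25,27,29,31): 1⊕0⊕0⊕1⊕1⊕1⊕0⊕0⊕1⊕1⊕1⊕1⊕1⊕1⊕1⊕1 = 0
s2 (pos 2,3,6,7,10,11,14,15,18,19,22,23,26,27,30,31): 1⊕0⊕1⊕1⊕1⊕1⊕1⊕0⊕1⊕1⊕0⊕1⊕0⊕1⊕1⊕1 = 0
s4 (pos 4,5,6,7,12,13,14,15,20,21,22,23,28,29,30,31): 1⊕0⊕1⊕1⊕1⊕0⊕1⊕0⊕0⊕1⊕0⊕1⊕1⊕1⊕1⊕1 = 1
s8 (pos 8,9,10,11,12,13,14,15,24,25,26,27,28,29,30,31): 0⊕1⊕1⊕1⊕1⊕0⊕1⊕0⊕1⊕1⊕0⊕1⊕1⊕1⊕1⊕1 = 0
s16 (pos 16,17,18,19,20,21,22,23,24,25,26,27,28,29,30,31): 1⊕1⊕1⊕1⊕0⊕1⊕0⊕1⊕1⊕1⊕0⊕1⊕1⊕1⊕1⊕1 = 1
Syndrome s16…s1 = 10100 → error at position 20.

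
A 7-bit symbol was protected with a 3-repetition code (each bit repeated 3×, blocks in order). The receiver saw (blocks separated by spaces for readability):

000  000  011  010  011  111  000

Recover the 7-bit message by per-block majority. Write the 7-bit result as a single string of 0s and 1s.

0010110

Block 1 (000): 0 ones → 0
Block 2 (000): 0 ones → 0
Block 3 (011): 2 ones → 1
Block 4 (010): 1 one → 0
Block 5 (011): 2 ones → 1
Block 6 (111): 3 ones → 1
Block 7 (000): 0 ones → 0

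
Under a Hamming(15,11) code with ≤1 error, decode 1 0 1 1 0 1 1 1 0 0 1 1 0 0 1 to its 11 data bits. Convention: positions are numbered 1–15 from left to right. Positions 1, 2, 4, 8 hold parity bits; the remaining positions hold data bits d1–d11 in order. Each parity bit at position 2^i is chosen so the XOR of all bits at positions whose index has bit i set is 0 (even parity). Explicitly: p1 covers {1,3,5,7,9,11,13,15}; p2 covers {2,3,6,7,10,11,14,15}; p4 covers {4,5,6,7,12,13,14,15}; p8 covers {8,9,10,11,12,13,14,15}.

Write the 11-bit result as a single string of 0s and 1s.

s1 (pos 1,3,5,7,9,11,13,15): 1⊕1⊕0⊕1⊕0⊕1⊕0⊕1 = 1
s2 (pos 2,3,6,7,10,11,14,15): 0⊕1⊕1⊕1⊕0⊕1⊕0⊕1 = 1
s4 (pos 4,5,6,7,12,13,14,15): 1⊕0⊕1⊕1⊕1⊕0⊕0⊕1 = 1
s8 (pos 8,9,10,11,12,13,14,15): 1⊕0⊕0⊕1⊕1⊕0⊕0⊕1 = 0
Syndrome s8…s1 = 0111 → error at position 7.
Flip position 7: 101101110011001 → 101101010011001
Read data bits from positions 3,5,6,7,9,10,11,12,13,14,15: 10100011001

10100011001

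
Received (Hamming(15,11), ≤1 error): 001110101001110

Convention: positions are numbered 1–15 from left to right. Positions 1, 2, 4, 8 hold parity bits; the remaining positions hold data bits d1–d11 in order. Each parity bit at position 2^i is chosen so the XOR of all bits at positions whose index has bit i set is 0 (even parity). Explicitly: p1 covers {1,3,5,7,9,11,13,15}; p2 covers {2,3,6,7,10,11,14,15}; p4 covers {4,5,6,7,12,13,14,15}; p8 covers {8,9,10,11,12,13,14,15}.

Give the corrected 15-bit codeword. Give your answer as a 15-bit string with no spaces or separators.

s1 (pos 1,3,5,7,9,11,13,15): 0⊕1⊕1⊕1⊕1⊕0⊕1⊕0 = 1
s2 (pos 2,3,6,7,10,11,14,15): 0⊕1⊕0⊕1⊕0⊕0⊕1⊕0 = 1
s4 (pos 4,5,6,7,12,13,14,15): 1⊕1⊕0⊕1⊕1⊕1⊕1⊕0 = 0
s8 (pos 8,9,10,11,12,13,14,15): 0⊕1⊕0⊕0⊕1⊕1⊕1⊕0 = 0
Syndrome s8…s1 = 0011 → error at position 3.
Flip position 3: 001110101001110 → 000110101001110

000110101001110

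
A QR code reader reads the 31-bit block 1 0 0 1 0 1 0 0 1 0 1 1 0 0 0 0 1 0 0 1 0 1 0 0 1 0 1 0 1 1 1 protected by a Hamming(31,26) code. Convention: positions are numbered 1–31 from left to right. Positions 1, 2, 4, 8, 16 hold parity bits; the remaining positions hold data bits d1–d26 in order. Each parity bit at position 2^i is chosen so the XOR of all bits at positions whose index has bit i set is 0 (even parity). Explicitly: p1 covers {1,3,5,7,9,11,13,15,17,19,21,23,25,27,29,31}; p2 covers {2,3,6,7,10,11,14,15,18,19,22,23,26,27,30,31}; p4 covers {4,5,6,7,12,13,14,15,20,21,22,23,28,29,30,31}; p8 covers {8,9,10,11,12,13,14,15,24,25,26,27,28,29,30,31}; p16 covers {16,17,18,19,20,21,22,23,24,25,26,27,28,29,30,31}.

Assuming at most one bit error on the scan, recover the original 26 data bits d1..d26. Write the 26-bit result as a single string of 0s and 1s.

00101011000100101001010111

s1 (pos 1,3,5,7,9,11,13,15,17,19,21,23,25,27,29,31): 1⊕0⊕0⊕0⊕1⊕1⊕0⊕0⊕1⊕0⊕0⊕0⊕1⊕1⊕1⊕1 = 0
s2 (pos 2,3,6,7,10,11,14,15,18,19,22,23,26,27,30,31): 0⊕0⊕1⊕0⊕0⊕1⊕0⊕0⊕0⊕0⊕1⊕0⊕0⊕1⊕1⊕1 = 0
s4 (pos 4,5,6,7,12,13,14,15,20,21,22,23,28,29,30,31): 1⊕0⊕1⊕0⊕1⊕0⊕0⊕0⊕1⊕0⊕1⊕0⊕0⊕1⊕1⊕1 = 0
s8 (pos 8,9,10,11,12,13,14,15,24,25,26,27,28,29,30,31): 0⊕1⊕0⊕1⊕1⊕0⊕0⊕0⊕0⊕1⊕0⊕1⊕0⊕1⊕1⊕1 = 0
s16 (pos 16,17,18,19,20,21,22,23,24,25,26,27,28,29,30,31): 0⊕1⊕0⊕0⊕1⊕0⊕1⊕0⊕0⊕1⊕0⊕1⊕0⊕1⊕1⊕1 = 0
Syndrome s16…s1 = 00000 → no error.
Read data bits from positions 3,5,6,7,9,10,11,12,13,14,15,17,18,19,20,21,22,23,24,25,26,27,28,29,30,31: 00101011000100101001010111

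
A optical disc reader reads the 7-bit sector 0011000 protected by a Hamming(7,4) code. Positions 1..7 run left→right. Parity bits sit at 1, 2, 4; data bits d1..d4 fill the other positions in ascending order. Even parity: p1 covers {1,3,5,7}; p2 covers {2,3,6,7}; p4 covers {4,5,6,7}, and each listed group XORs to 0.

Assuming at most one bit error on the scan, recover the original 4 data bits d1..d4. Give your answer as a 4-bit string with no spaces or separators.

1001

s1 (pos 1,3,5,7): 0⊕1⊕0⊕0 = 1
s2 (pos 2,3,6,7): 0⊕1⊕0⊕0 = 1
s4 (pos 4,5,6,7): 1⊕0⊕0⊕0 = 1
Syndrome s4…s1 = 111 → error at position 7.
Flip position 7: 0011000 → 0011001
Read data bits from positions 3,5,6,7: 1001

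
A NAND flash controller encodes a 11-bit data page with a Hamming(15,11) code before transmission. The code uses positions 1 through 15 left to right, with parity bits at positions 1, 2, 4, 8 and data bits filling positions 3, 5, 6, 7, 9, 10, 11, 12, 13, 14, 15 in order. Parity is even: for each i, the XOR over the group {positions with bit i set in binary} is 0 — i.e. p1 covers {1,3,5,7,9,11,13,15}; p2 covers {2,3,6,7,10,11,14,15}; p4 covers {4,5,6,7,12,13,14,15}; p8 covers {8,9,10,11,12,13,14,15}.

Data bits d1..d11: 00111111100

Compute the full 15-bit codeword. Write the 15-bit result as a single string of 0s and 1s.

000001111111100

Place data at non-parity positions: p1 p2 0 p4 0 1 1 p8 1 1 1 1 1 0 0
p1 (pos 1,3,5,7,9,11,13,15): XOR of data positions = 0⊕0⊕1⊕1⊕1⊕1⊕0 = 0
p2 (pos 2,3,6,7,10,11,14,15): XOR of data positions = 0⊕1⊕1⊕1⊕1⊕0⊕0 = 0
p4 (pos 4,5,6,7,12,13,14,15): XOR of data positions = 0⊕1⊕1⊕1⊕1⊕0⊕0 = 0
p8 (pos 8,9,10,11,12,13,14,15): XOR of data positions = 1⊕1⊕1⊕1⊕1⊕0⊕0 = 1
Codeword: 000001111111100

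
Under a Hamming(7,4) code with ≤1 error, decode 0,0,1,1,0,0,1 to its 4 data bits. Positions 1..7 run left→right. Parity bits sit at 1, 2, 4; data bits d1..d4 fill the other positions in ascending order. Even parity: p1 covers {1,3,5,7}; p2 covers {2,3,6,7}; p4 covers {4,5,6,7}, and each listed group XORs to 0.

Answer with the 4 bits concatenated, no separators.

1001

s1 (pos 1,3,5,7): 0⊕1⊕0⊕1 = 0
s2 (pos 2,3,6,7): 0⊕1⊕0⊕1 = 0
s4 (pos 4,5,6,7): 1⊕0⊕0⊕1 = 0
Syndrome s4…s1 = 000 → no error.
Read data bits from positions 3,5,6,7: 1001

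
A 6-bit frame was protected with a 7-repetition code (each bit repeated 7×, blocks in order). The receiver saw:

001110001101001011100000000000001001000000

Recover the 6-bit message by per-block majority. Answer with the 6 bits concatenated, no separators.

Block 1 (0011100): 3 ones → 0
Block 2 (0110100): 3 ones → 0
Block 3 (1011100): 4 ones → 1
Block 4 (0000000): 0 ones → 0
Block 5 (0000100): 1 one → 0
Block 6 (1000000): 1 one → 0

001000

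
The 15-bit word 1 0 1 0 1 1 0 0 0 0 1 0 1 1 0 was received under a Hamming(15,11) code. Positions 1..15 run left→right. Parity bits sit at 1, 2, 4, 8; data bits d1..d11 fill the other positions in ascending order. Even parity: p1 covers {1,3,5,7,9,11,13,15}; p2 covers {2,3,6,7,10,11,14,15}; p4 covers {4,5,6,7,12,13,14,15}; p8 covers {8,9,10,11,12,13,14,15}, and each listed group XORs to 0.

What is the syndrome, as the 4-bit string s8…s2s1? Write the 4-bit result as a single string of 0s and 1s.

1001

s1 (pos 1,3,5,7,9,11,13,15): 1⊕1⊕1⊕0⊕0⊕1⊕1⊕0 = 1
s2 (pos 2,3,6,7,10,11,14,15): 0⊕1⊕1⊕0⊕0⊕1⊕1⊕0 = 0
s4 (pos 4,5,6,7,12,13,14,15): 0⊕1⊕1⊕0⊕0⊕1⊕1⊕0 = 0
s8 (pos 8,9,10,11,12,13,14,15): 0⊕0⊕0⊕1⊕0⊕1⊕1⊕0 = 1
Syndrome s8…s1 = 1001 → error at position 9.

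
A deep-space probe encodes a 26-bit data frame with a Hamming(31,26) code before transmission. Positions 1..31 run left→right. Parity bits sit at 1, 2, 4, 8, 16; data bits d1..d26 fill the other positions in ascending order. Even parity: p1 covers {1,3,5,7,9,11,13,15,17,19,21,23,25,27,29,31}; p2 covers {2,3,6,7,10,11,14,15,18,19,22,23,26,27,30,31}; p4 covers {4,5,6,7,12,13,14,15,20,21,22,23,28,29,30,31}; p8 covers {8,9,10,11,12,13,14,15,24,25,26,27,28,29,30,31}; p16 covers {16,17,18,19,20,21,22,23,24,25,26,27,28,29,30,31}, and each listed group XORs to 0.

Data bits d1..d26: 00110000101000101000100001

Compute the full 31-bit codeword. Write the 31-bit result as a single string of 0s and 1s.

Place data at non-parity positions: p1 p2 0 p4 0 1 1 p8 0 0 0 0 1 0 1 p16 0 0 0 1 0 1 0 0 0 1 0 0 0 0 1
p1 (pos 1,3,5,7,9,11,13,15,17,19,21,23,25,27,29,31): XOR of data positions = 0⊕0⊕1⊕0⊕0⊕1⊕1⊕0⊕0⊕0⊕0⊕0⊕0⊕0⊕1 = 0
p2 (pos 2,3,6,7,10,11,14,15,18,19,22,23,26,27,30,31): XOR of data positions = 0⊕1⊕1⊕0⊕0⊕0⊕1⊕0⊕0⊕1⊕0⊕1⊕0⊕0⊕1 = 0
p4 (pos 4,5,6,7,12,13,14,15,20,21,22,23,28,29,30,31): XOR of data positions = 0⊕1⊕1⊕0⊕1⊕0⊕1⊕1⊕0⊕1⊕0⊕0⊕0⊕0⊕1 = 1
p8 (pos 8,9,10,11,12,13,14,15,24,25,26,27,28,29,30,31): XOR of data positions = 0⊕0⊕0⊕0⊕1⊕0⊕1⊕0⊕0⊕1⊕0⊕0⊕0⊕0⊕1 = 0
p16 (pos 16,17,18,19,20,21,22,23,24,25,26,27,28,29,30,31): XOR of data positions = 0⊕0⊕0⊕1⊕0⊕1⊕0⊕0⊕0⊕1⊕0⊕0⊕0⊕0⊕1 = 0
Codeword: 0001011000001010000101000100001

0001011000001010000101000100001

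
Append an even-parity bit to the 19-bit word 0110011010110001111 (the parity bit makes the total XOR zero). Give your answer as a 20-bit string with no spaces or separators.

XOR of the 19 data bits: 0⊕1⊕1⊕0⊕0⊕1⊕1⊕0⊕1⊕0⊕1⊕1⊕0⊕0⊕0⊕1⊕1⊕1⊕1 = 1
Parity bit = 1 (so all 20 bits XOR to 0).

01100110101100011111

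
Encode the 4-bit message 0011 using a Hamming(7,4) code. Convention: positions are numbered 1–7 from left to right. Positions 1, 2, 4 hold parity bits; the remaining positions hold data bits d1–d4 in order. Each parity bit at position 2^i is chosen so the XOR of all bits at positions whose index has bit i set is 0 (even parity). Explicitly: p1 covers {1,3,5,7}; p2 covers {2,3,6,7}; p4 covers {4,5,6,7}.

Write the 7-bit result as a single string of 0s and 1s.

1000011

Place data at non-parity positions: p1 p2 0 p4 0 1 1
p1 (pos 1,3,5,7): XOR of data positions = 0⊕0⊕1 = 1
p2 (pos 2,3,6,7): XOR of data positions = 0⊕1⊕1 = 0
p4 (pos 4,5,6,7): XOR of data positions = 0⊕1⊕1 = 0
Codeword: 1000011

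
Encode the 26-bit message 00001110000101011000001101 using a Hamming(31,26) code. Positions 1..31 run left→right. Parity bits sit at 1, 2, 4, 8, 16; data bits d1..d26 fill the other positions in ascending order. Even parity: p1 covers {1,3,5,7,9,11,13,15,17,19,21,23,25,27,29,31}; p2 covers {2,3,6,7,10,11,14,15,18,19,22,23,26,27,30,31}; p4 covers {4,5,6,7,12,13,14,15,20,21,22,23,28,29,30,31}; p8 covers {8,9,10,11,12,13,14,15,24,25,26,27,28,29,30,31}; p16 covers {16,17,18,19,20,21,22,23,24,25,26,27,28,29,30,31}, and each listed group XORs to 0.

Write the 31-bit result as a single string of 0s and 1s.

1101000011100001101011000001101

Place data at non-parity positions: p1 p2 0 p4 0 0 0 p8 1 1 1 0 0 0 0 p16 1 0 1 0 1 1 0 0 0 0 0 1 1 0 1
p1 (pos 1,3,5,7,9,11,13,15,17,19,21,23,25,27,29,31): XOR of data positions = 0⊕0⊕0⊕1⊕1⊕0⊕0⊕1⊕1⊕1⊕0⊕0⊕0⊕1⊕1 = 1
p2 (pos 2,3,6,7,10,11,14,15,18,19,22,23,26,27,30,31): XOR of data positions = 0⊕0⊕0⊕1⊕1⊕0⊕0⊕0⊕1⊕1⊕0⊕0⊕0⊕0⊕1 = 1
p4 (pos 4,5,6,7,12,13,14,15,20,21,22,23,28,29,30,31): XOR of data positions = 0⊕0⊕0⊕0⊕0⊕0⊕0⊕0⊕1⊕1⊕0⊕1⊕1⊕0⊕1 = 1
p8 (pos 8,9,10,11,12,13,14,15,24,25,26,27,28,29,30,31): XOR of data positions = 1⊕1⊕1⊕0⊕0⊕0⊕0⊕0⊕0⊕0⊕0⊕1⊕1⊕0⊕1 = 0
p16 (pos 16,17,18,19,20,21,22,23,24,25,26,27,28,29,30,31): XOR of data positions = 1⊕0⊕1⊕0⊕1⊕1⊕0⊕0⊕0⊕0⊕0⊕1⊕1⊕0⊕1 = 1
Codeword: 1101000011100001101011000001101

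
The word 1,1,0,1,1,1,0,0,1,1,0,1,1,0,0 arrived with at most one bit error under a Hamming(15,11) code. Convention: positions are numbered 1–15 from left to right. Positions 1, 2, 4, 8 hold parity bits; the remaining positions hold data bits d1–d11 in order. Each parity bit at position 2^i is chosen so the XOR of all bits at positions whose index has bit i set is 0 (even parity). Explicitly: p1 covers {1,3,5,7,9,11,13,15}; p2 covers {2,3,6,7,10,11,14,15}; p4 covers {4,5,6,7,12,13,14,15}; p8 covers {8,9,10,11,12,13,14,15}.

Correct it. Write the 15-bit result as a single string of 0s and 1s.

110110001101100

s1 (pos 1,3,5,7,9,11,13,15): 1⊕0⊕1⊕0⊕1⊕0⊕1⊕0 = 0
s2 (pos 2,3,6,7,10,11,14,15): 1⊕0⊕1⊕0⊕1⊕0⊕0⊕0 = 1
s4 (pos 4,5,6,7,12,13,14,15): 1⊕1⊕1⊕0⊕1⊕1⊕0⊕0 = 1
s8 (pos 8,9,10,11,12,13,14,15): 0⊕1⊕1⊕0⊕1⊕1⊕0⊕0 = 0
Syndrome s8…s1 = 0110 → error at position 6.
Flip position 6: 110111001101100 → 110110001101100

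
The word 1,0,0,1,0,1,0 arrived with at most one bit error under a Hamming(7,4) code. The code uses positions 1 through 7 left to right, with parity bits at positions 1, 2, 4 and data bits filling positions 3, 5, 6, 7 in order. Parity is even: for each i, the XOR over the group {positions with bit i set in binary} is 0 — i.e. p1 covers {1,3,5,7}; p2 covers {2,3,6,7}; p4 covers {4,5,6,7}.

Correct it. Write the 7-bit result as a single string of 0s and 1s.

s1 (pos 1,3,5,7): 1⊕0⊕0⊕0 = 1
s2 (pos 2,3,6,7): 0⊕0⊕1⊕0 = 1
s4 (pos 4,5,6,7): 1⊕0⊕1⊕0 = 0
Syndrome s4…s1 = 011 → error at position 3.
Flip position 3: 1001010 → 1011010

1011010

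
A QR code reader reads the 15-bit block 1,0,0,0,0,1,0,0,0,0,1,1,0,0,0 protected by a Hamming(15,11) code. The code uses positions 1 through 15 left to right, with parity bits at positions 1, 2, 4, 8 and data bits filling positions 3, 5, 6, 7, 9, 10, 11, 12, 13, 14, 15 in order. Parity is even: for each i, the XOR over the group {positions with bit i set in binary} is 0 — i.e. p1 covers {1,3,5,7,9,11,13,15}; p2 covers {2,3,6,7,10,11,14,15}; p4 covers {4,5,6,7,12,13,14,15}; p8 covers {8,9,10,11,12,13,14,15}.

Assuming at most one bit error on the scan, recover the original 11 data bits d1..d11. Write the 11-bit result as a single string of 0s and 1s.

s1 (pos 1,3,5,7,9,11,13,15): 1⊕0⊕0⊕0⊕0⊕1⊕0⊕0 = 0
s2 (pos 2,3,6,7,10,11,14,15): 0⊕0⊕1⊕0⊕0⊕1⊕0⊕0 = 0
s4 (pos 4,5,6,7,12,13,14,15): 0⊕0⊕1⊕0⊕1⊕0⊕0⊕0 = 0
s8 (pos 8,9,10,11,12,13,14,15): 0⊕0⊕0⊕1⊕1⊕0⊕0⊕0 = 0
Syndrome s8…s1 = 0000 → no error.
Read data bits from positions 3,5,6,7,9,10,11,12,13,14,15: 00100011000

00100011000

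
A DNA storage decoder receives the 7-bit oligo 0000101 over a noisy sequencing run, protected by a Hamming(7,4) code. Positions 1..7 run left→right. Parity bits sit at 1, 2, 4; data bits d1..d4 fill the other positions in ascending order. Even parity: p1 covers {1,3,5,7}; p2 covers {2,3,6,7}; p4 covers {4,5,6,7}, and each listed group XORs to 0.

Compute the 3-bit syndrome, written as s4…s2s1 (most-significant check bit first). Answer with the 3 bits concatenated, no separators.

s1 (pos 1,3,5,7): 0⊕0⊕1⊕1 = 0
s2 (pos 2,3,6,7): 0⊕0⊕0⊕1 = 1
s4 (pos 4,5,6,7): 0⊕1⊕0⊕1 = 0
Syndrome s4…s1 = 010 → error at position 2.

010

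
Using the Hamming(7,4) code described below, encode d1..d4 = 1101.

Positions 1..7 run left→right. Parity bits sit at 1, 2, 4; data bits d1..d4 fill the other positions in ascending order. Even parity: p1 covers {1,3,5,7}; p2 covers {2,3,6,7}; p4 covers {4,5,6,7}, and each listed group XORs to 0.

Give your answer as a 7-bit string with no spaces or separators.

Place data at non-parity positions: p1 p2 1 p4 1 0 1
p1 (pos 1,3,5,7): XOR of data positions = 1⊕1⊕1 = 1
p2 (pos 2,3,6,7): XOR of data positions = 1⊕0⊕1 = 0
p4 (pos 4,5,6,7): XOR of data positions = 1⊕0⊕1 = 0
Codeword: 1010101

1010101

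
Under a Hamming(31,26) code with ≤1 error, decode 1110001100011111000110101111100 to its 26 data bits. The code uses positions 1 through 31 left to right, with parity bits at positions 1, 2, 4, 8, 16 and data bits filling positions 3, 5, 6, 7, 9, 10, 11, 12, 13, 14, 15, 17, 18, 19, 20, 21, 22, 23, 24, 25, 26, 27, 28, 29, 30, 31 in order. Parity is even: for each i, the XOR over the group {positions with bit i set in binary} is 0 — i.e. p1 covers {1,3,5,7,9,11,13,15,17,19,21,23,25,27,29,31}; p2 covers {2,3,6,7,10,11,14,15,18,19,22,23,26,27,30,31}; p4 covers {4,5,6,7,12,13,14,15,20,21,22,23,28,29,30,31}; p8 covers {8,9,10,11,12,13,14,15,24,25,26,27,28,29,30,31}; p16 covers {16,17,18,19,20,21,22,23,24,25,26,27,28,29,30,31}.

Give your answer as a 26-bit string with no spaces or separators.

s1 (pos 1,3,5,7,9,11,13,15,17,19,21,23,25,27,29,31): 1⊕1⊕0⊕1⊕0⊕0⊕1⊕1⊕0⊕0⊕1⊕1⊕1⊕1⊕1⊕0 = 0
s2 (pos 2,3,6,7,10,11,14,15,18,19,22,23,26,27,30,31): 1⊕1⊕0⊕1⊕0⊕0⊕1⊕1⊕0⊕0⊕0⊕1⊕1⊕1⊕0⊕0 = 0
s4 (pos 4,5,6,7,12,13,14,15,20,21,22,23,28,29,30,31): 0⊕0⊕0⊕1⊕1⊕1⊕1⊕1⊕1⊕1⊕0⊕1⊕1⊕1⊕0⊕0 = 0
s8 (pos 8,9,10,11,12,13,14,15,24,25,26,27,28,29,30,31): 1⊕0⊕0⊕0⊕1⊕1⊕1⊕1⊕0⊕1⊕1⊕1⊕1⊕1⊕0⊕0 = 0
s16 (pos 16,17,18,19,20,21,22,23,24,25,26,27,28,29,30,31): 1⊕0⊕0⊕0⊕1⊕1⊕0⊕1⊕0⊕1⊕1⊕1⊕1⊕1⊕0⊕0 = 1
Syndrome s16…s1 = 10000 → error at position 16.
Flip position 16: 1110001100011111000110101111100 → 1110001100011110000110101111100
Read data bits from positions 3,5,6,7,9,10,11,12,13,14,15,17,18,19,20,21,22,23,24,25,26,27,28,29,30,31: 10010001111000110101111100

10010001111000110101111100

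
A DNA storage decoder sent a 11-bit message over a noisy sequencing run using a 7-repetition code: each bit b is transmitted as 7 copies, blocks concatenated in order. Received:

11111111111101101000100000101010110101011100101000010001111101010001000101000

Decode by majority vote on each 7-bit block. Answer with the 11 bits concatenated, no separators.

11001100100

Block 1 (1111111): 7 ones → 1
Block 2 (1111101): 6 ones → 1
Block 3 (1010001): 3 ones → 0
Block 4 (0000010): 1 one → 0
Block 5 (1010110): 4 ones → 1
Block 6 (1010111): 5 ones → 1
Block 7 (0010100): 2 ones → 0
Block 8 (0010001): 2 ones → 0
Block 9 (1111010): 5 ones → 1
Block 10 (1000100): 2 ones → 0
Block 11 (0101000): 2 ones → 0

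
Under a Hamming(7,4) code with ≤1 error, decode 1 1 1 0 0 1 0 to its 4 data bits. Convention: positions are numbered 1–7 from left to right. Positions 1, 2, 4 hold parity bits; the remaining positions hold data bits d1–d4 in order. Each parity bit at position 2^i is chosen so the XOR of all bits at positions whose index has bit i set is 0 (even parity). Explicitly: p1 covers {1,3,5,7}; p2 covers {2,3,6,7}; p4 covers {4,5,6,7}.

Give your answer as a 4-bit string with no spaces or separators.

s1 (pos 1,3,5,7): 1⊕1⊕0⊕0 = 0
s2 (pos 2,3,6,7): 1⊕1⊕1⊕0 = 1
s4 (pos 4,5,6,7): 0⊕0⊕1⊕0 = 1
Syndrome s4…s1 = 110 → error at position 6.
Flip position 6: 1110010 → 1110000
Read data bits from positions 3,5,6,7: 1000

1000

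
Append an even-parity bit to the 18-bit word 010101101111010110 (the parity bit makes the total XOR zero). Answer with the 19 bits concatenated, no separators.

0101011011110101101

XOR of the 18 data bits: 0⊕1⊕0⊕1⊕0⊕1⊕1⊕0⊕1⊕1⊕1⊕1⊕0⊕1⊕0⊕1⊕1⊕0 = 1
Parity bit = 1 (so all 19 bits XOR to 0).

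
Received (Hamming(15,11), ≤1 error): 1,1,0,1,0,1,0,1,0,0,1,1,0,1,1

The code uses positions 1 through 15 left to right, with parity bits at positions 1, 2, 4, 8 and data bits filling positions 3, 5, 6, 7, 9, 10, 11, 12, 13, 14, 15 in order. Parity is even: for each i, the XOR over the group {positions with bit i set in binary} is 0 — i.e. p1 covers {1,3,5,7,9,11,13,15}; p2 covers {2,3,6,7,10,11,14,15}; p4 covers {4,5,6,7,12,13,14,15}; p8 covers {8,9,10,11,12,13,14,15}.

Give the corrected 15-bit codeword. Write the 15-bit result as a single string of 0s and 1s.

s1 (pos 1,3,5,7,9,11,13,15): 1⊕0⊕0⊕0⊕0⊕1⊕0⊕1 = 1
s2 (pos 2,3,6,7,10,11,14,15): 1⊕0⊕1⊕0⊕0⊕1⊕1⊕1 = 1
s4 (pos 4,5,6,7,12,13,14,15): 1⊕0⊕1⊕0⊕1⊕0⊕1⊕1 = 1
s8 (pos 8,9,10,11,12,13,14,15): 1⊕0⊕0⊕1⊕1⊕0⊕1⊕1 = 1
Syndrome s8…s1 = 1111 → error at position 15.
Flip position 15: 110101010011011 → 110101010011010

110101010011010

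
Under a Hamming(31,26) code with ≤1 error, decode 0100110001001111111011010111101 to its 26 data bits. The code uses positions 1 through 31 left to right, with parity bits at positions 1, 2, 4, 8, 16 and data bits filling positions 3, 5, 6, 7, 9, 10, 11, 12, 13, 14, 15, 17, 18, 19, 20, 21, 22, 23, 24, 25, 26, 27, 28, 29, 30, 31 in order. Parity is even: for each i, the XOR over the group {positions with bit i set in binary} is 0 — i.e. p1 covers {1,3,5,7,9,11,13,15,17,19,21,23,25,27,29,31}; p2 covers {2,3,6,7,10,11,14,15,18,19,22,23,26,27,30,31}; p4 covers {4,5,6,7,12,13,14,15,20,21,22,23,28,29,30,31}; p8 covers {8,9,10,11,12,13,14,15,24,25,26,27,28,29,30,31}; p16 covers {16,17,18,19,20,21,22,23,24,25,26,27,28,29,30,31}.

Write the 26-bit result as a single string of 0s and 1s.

s1 (pos 1,3,5,7,9,11,13,15,17,19,21,23,25,27,29,31): 0⊕0⊕1⊕0⊕0⊕0⊕1⊕1⊕1⊕1⊕1⊕0⊕0⊕1⊕1⊕1 = 1
s2 (pos 2,3,6,7,10,11,14,15,18,19,22,23,26,27,30,31): 1⊕0⊕1⊕0⊕1⊕0⊕1⊕1⊕1⊕1⊕1⊕0⊕1⊕1⊕0⊕1 = 1
s4 (pos 4,5,6,7,12,13,14,15,20,21,22,23,28,29,30,31): 0⊕1⊕1⊕0⊕0⊕1⊕1⊕1⊕0⊕1⊕1⊕0⊕1⊕1⊕0⊕1 = 0
s8 (pos 8,9,10,11,12,13,14,15,24,25,26,27,28,29,30,31): 0⊕0⊕1⊕0⊕0⊕1⊕1⊕1⊕1⊕0⊕1⊕1⊕1⊕1⊕0⊕1 = 0
s16 (pos 16,17,18,19,20,21,22,23,24,25,26,27,28,29,30,31): 1⊕1⊕1⊕1⊕0⊕1⊕1⊕0⊕1⊕0⊕1⊕1⊕1⊕1⊕0⊕1 = 0
Syndrome s16…s1 = 00011 → error at position 3.
Flip position 3: 0100110001001111111011010111101 → 0110110001001111111011010111101
Read data bits from positions 3,5,6,7,9,10,11,12,13,14,15,17,18,19,20,21,22,23,24,25,26,27,28,29,30,31: 11100100111111011010111101

11100100111111011010111101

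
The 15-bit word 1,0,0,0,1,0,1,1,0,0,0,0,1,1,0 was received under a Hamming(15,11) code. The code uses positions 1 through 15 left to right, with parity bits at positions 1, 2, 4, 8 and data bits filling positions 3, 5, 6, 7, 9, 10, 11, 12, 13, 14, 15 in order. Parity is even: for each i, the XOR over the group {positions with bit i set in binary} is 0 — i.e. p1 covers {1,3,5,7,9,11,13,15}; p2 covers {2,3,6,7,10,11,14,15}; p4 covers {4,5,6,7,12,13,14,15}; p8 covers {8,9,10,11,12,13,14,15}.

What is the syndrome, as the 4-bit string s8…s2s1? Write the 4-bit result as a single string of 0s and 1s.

1000

s1 (pos 1,3,5,7,9,11,13,15): 1⊕0⊕1⊕1⊕0⊕0⊕1⊕0 = 0
s2 (pos 2,3,6,7,10,11,14,15): 0⊕0⊕0⊕1⊕0⊕0⊕1⊕0 = 0
s4 (pos 4,5,6,7,12,13,14,15): 0⊕1⊕0⊕1⊕0⊕1⊕1⊕0 = 0
s8 (pos 8,9,10,11,12,13,14,15): 1⊕0⊕0⊕0⊕0⊕1⊕1⊕0 = 1
Syndrome s8…s1 = 1000 → error at position 8.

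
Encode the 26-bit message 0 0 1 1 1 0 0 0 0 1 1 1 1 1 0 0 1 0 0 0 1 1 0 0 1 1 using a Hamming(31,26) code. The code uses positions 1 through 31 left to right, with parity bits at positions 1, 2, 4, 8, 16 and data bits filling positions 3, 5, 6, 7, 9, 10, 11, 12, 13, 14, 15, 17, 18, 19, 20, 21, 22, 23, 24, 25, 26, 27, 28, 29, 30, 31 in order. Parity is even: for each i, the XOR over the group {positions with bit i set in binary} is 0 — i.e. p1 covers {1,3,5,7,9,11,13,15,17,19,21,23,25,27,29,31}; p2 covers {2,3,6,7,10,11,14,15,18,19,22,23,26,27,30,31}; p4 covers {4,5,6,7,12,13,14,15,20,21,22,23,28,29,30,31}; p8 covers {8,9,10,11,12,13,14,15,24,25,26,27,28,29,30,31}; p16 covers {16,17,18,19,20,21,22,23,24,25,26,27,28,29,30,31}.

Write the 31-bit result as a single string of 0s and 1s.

1101011110000110111001000110011

Place data at non-parity positions: p1 p2 0 p4 0 1 1 p8 1 0 0 0 0 1 1 p16 1 1 1 0 0 1 0 0 0 1 1 0 0 1 1
p1 (pos 1,3,5,7,9,11,13,15,17,19,21,23,25,27,29,31): XOR of data positions = 0⊕0⊕1⊕1⊕0⊕0⊕1⊕1⊕1⊕0⊕0⊕0⊕1⊕0⊕1 = 1
p2 (pos 2,3,6,7,10,11,14,15,18,19,22,23,26,27,30,31): XOR of data positions = 0⊕1⊕1⊕0⊕0⊕1⊕1⊕1⊕1⊕1⊕0⊕1⊕1⊕1⊕1 = 1
p4 (pos 4,5,6,7,12,13,14,15,20,21,22,23,28,29,30,31): XOR of data positions = 0⊕1⊕1⊕0⊕0⊕1⊕1⊕0⊕0⊕1⊕0⊕0⊕0⊕1⊕1 = 1
p8 (pos 8,9,10,11,12,13,14,15,24,25,26,27,28,29,30,31): XOR of data positions = 1⊕0⊕0⊕0⊕0⊕1⊕1⊕0⊕0⊕1⊕1⊕0⊕0⊕1⊕1 = 1
p16 (pos 16,17,18,19,20,21,22,23,24,25,26,27,28,29,30,31): XOR of data positions = 1⊕1⊕1⊕0⊕0⊕1⊕0⊕0⊕0⊕1⊕1⊕0⊕0⊕1⊕1 = 0
Codeword: 1101011110000110111001000110011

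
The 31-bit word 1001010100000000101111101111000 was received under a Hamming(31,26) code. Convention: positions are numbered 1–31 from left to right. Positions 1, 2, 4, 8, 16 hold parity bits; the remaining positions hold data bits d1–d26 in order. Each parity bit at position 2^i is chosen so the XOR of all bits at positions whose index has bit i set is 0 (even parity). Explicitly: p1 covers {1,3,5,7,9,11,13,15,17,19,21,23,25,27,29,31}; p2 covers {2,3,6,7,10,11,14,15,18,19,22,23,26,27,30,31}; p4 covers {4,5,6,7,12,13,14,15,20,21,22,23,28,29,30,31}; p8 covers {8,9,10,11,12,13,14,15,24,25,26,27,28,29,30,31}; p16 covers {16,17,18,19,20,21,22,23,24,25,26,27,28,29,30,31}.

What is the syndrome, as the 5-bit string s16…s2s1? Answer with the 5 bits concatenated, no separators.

s1 (pos 1,3,5,7,9,11,13,15,17,19,21,23,25,27,29,31): 1⊕0⊕0⊕0⊕0⊕0⊕0⊕0⊕1⊕1⊕1⊕1⊕1⊕1⊕0⊕0 = 1
s2 (pos 2,3,6,7,10,11,14,15,18,19,22,23,26,27,30,31): 0⊕0⊕1⊕0⊕0⊕0⊕0⊕0⊕0⊕1⊕1⊕1⊕1⊕1⊕0⊕0 = 0
s4 (pos 4,5,6,7,12,13,14,15,20,21,22,23,28,29,30,31): 1⊕0⊕1⊕0⊕0⊕0⊕0⊕0⊕1⊕1⊕1⊕1⊕1⊕0⊕0⊕0 = 1
s8 (pos 8,9,10,11,12,13,14,15,24,25,26,27,28,29,30,31): 1⊕0⊕0⊕0⊕0⊕0⊕0⊕0⊕0⊕1⊕1⊕1⊕1⊕0⊕0⊕0 = 1
s16 (pos 16,17,18,19,20,21,22,23,24,25,26,27,28,29,30,31): 0⊕1⊕0⊕1⊕1⊕1⊕1⊕1⊕0⊕1⊕1⊕1⊕1⊕0⊕0⊕0 = 0
Syndrome s16…s1 = 01101 → error at position 13.

01101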